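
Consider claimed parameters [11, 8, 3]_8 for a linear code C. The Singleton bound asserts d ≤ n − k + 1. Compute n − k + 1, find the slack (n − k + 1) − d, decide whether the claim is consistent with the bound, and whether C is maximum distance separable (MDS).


Singleton RHS = n − k + 1 = 4, slack = 1, bound satisfied, not MDS.

Singleton bound: d ≤ n − k + 1.
Here n = 11, k = 8, so n − k + 1 = 4.
Given d = 3, check d ≤ 4: YES.
Slack = (n − k + 1) − d = 1.
The code is NOT MDS (slack = 1 > 0).
Description: the claimed parameters are [11, 8, 3]_8; such a code would be non-MDS.


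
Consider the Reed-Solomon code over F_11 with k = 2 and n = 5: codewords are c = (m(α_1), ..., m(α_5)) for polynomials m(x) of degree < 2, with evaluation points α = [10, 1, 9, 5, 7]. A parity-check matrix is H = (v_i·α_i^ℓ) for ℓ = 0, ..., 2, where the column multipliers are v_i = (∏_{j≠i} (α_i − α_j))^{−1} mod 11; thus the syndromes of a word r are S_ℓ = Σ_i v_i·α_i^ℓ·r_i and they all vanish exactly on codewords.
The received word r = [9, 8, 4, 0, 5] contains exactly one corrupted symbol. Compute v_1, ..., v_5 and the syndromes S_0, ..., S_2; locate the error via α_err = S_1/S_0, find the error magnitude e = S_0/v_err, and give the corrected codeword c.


S = (1, 5, 3), error at position 4, error magnitude e = 5, c = [9, 8, 4, 6, 5].

Step 1: column multipliers v_i = (∏_{j≠i}(α_i − α_j))^{−1} mod 11.
  i = 1 (α = 10): (10−1)(10−9)(10−5)(10−7) = 9·1·5·3 = 135 ≡ 3, so v_1 = 3^{−1} = 4 (mod 11).
  i = 2 (α = 1): (1−10)(1−9)(1−5)(1−7) = (−9)·(−8)·(−4)·(−6) = 1728 ≡ 1, so v_2 = 1^{−1} = 1 (mod 11).
  i = 3 (α = 9): (9−10)(9−1)(9−5)(9−7) = (−1)·8·4·2 = −64 ≡ 2, so v_3 = 2^{−1} = 6 (mod 11).
  i = 4 (α = 5): (5−10)(5−1)(5−9)(5−7) = (−5)·4·(−4)·(−2) = −160 ≡ 5, so v_4 = 5^{−1} = 9 (mod 11).
  i = 5 (α = 7): (7−10)(7−1)(7−9)(7−5) = (−3)·6·(−2)·2 = 72 ≡ 6, so v_5 = 6^{−1} = 2 (mod 11).
  v = [4, 1, 6, 9, 2].
Step 2: syndromes of r = [9, 8, 4, 0, 5] (all sums mod 11).
  S_0 = Σ v_i r_i = 4·9 + 1·8 + 6·4 + 9·0 + 2·5 = 78 ≡ 1.
  S_1 = Σ v_i α_i r_i = 4·10·9 + 1·1·8 + 6·9·4 + 9·5·0 + 2·7·5 = 654 ≡ 5.
  α_i^2 mod 11 = [1, 1, 4, 3, 5].
  S_2 = Σ v_i α_i^2 r_i = 4·1·9 + 1·1·8 + 6·4·4 + 9·3·0 + 2·5·5 = 190 ≡ 3.
  S = (1, 5, 3) ≠ 0, so r is not a codeword (an error is present).
Step 3: locate the error. For a single error e at position i, S_ℓ = v_i·e·α_i^ℓ, so α_err = S_1/S_0.
  S_0^{−1} = 1^{−1} = 1 (mod 11), so α_err = 5·1 = 5 ≡ 5 = α_4. Error position i = 4.
  Consistency check: S_2/S_1 = 3·9 = 27 ≡ 5 = α_err ✓ (single-error assumption holds).
Step 4: error magnitude e = S_0/v_4 = S_0·∏_{j≠4}(α_4 − α_j) = 1·5 = 5 ≡ 5 (mod 11).
Step 5: correct position 4: c_4 = r_4 − e = 0 − 5 ≡ 6 (mod 11). Hence c = [9, 8, 4, 6, 5].
  Check: interpolating c through the α_i gives m(x) = 3 + 5·x (degree < 2) with m(α_i) = c_i for every i, so c is indeed a codeword.


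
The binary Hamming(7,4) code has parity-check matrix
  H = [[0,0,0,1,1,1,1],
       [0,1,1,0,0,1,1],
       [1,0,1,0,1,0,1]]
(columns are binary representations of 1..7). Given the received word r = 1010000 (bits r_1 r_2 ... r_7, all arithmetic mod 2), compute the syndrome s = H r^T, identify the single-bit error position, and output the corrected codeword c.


s = (0, 1, 0)^T, error position = 2, corrected codeword c = 1110000

Compute s = H r^T mod 2 one row at a time:
  s_1 = 0 + 0 + 0 + 0 = 0 ≡ 0 (mod 2).
  s_2 = 0 + 1 + 0 + 0 = 1 ≡ 1 (mod 2).
  s_3 = 1 + 1 + 0 + 0 = 2 ≡ 0 (mod 2).
s = (0, 1, 0)^T — this equals column 2 of H (binary 010), so error is at position 2.
Correct: flip bit 2 of r = 1010000 to get c = 1110000.


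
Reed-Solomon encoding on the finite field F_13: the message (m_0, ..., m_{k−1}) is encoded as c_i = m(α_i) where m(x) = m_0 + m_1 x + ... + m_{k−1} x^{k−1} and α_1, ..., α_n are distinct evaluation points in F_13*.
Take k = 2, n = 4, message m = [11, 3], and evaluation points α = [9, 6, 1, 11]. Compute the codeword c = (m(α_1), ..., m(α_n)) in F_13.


c = [12, 3, 1, 5]

Message polynomial: m(x) = 11 + 3·x (mod 13).
For each evaluation point α_i, compute m(α_i) mod 13:
  α_1 = 9: Horner steps 3 → 12, so m(9) = 12.
  α_2 = 6: Horner steps 3 → 3, so m(6) = 3.
  α_3 = 1: Horner steps 3 → 1, so m(1) = 1.
  α_4 = 11: Horner steps 3 → 5, so m(11) = 5.
Codeword c = [12, 3, 1, 5] ∈ F_13^4.


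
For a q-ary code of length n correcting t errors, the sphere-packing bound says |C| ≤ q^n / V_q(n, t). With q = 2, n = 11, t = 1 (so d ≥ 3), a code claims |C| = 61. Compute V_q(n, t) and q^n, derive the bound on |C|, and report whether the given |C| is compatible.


V_q(n, t) = 12, q^n = 2048, Hamming bound = 170, |C| = 61 ≤ bound (satisfied).

Step 1: Compute V_q(n, t) = Σ_{j=0}^1 C(n, j) (q−1)^j.
  j = 0: C(11,0)·(1)^0 = 1·1 = 1.
  j = 1: C(11,1)·(1)^1 = 11·1 = 11.
  V_q(n, t) = 1 + 11 = 12.
Step 2: q^n = 2^11 = 2048.
Step 3: Hamming bound ⌊q^n / V_q(n,t)⌋ = ⌊2048/12⌋ = 170.
Step 4: Compare |C| = 61 to 170: satisfied.
The claimed |C| lies below the Hamming bound.


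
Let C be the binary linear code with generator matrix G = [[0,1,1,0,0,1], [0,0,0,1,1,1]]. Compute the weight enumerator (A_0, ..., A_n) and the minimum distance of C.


Weight distribution: A_0 = 1, A_3 = 2, A_4 = 1. Minimum distance d = 3.

Enumerate all 2^2 = 4 messages m ∈ F_2^2.
For each, compute codeword c = mG in F_2^6, then tally its weight.
  m = 00 → c = 000000, weight = 0.
  m = 10 → c = 011001, weight = 3.
  m = 01 → c = 000111, weight = 3.
  m = 11 → c = 011110, weight = 4.
Tally weights:
  weight 0: 1 codewords.
  weight 3: 2 codewords.
  weight 4: 1 codewords.
Minimum distance d = smallest w > 0 with A_w > 0 = 3.
Sanity: Σ A_w = 4 = 2^2 = 4 ✓.


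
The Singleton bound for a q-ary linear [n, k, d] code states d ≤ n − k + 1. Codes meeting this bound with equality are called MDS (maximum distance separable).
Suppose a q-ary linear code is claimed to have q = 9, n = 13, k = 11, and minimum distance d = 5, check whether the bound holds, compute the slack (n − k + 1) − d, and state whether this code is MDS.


Singleton RHS = n − k + 1 = 3, slack = -2, bound violated (no such code; not MDS).

Singleton bound: d ≤ n − k + 1.
Here n = 13, k = 11, so n − k + 1 = 3.
Given d = 5, check d ≤ 3: NO.
Slack = (n − k + 1) − d = -2.
The slack is negative: d = 5 exceeds n − k + 1 = 3 by 2, so the Singleton bound is violated and no linear [13, 11, 5]_9 code can exist. In particular it is not MDS (MDS requires d = n − k + 1 exactly).
Description: the claimed parameters are [13, 11, 5]_9; such a code would be impossible (violates the Singleton bound).


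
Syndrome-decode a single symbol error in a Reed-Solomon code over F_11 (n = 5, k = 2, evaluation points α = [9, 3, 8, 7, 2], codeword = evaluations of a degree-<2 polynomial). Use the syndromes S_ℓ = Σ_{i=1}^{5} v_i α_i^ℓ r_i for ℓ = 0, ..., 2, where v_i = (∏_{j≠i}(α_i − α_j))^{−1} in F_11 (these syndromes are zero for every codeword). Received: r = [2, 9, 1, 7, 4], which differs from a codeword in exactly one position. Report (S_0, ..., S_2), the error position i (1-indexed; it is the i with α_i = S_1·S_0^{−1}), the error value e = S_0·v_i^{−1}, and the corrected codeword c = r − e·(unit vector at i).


S = (1, 9, 4), error at position 1, error magnitude e = 7, c = [6, 9, 1, 7, 4].

Step 1: column multipliers v_i = (∏_{j≠i}(α_i − α_j))^{−1} mod 11.
  i = 1 (α = 9): (9−3)(9−8)(9−7)(9−2) = 6·1·2·7 = 84 ≡ 7, so v_1 = 7^{−1} = 8 (mod 11).
  i = 2 (α = 3): (3−9)(3−8)(3−7)(3−2) = (−6)·(−5)·(−4)·1 = −120 ≡ 1, so v_2 = 1^{−1} = 1 (mod 11).
  i = 3 (α = 8): (8−9)(8−3)(8−7)(8−2) = (−1)·5·1·6 = −30 ≡ 3, so v_3 = 3^{−1} = 4 (mod 11).
  i = 4 (α = 7): (7−9)(7−3)(7−8)(7−2) = (−2)·4·(−1)·5 = 40 ≡ 7, so v_4 = 7^{−1} = 8 (mod 11).
  i = 5 (α = 2): (2−9)(2−3)(2−8)(2−7) = (−7)·(−1)·(−6)·(−5) = 210 ≡ 1, so v_5 = 1^{−1} = 1 (mod 11).
  v = [8, 1, 4, 8, 1].
Step 2: syndromes of r = [2, 9, 1, 7, 4] (all sums mod 11).
  S_0 = Σ v_i r_i = 8·2 + 1·9 + 4·1 + 8·7 + 1·4 = 89 ≡ 1.
  S_1 = Σ v_i α_i r_i = 8·9·2 + 1·3·9 + 4·8·1 + 8·7·7 + 1·2·4 = 603 ≡ 9.
  α_i^2 mod 11 = [4, 9, 9, 5, 4].
  S_2 = Σ v_i α_i^2 r_i = 8·4·2 + 1·9·9 + 4·9·1 + 8·5·7 + 1·4·4 = 477 ≡ 4.
  S = (1, 9, 4) ≠ 0, so r is not a codeword (an error is present).
Step 3: locate the error. For a single error e at position i, S_ℓ = v_i·e·α_i^ℓ, so α_err = S_1/S_0.
  S_0^{−1} = 1^{−1} = 1 (mod 11), so α_err = 9·1 = 9 ≡ 9 = α_1. Error position i = 1.
  Consistency check: S_2/S_1 = 4·5 = 20 ≡ 9 = α_err ✓ (single-error assumption holds).
Step 4: error magnitude e = S_0/v_1 = S_0·∏_{j≠1}(α_1 − α_j) = 1·7 = 7 ≡ 7 (mod 11).
Step 5: correct position 1: c_1 = r_1 − e = 2 − 7 ≡ 6 (mod 11). Hence c = [6, 9, 1, 7, 4].
  Check: interpolating c through the α_i gives m(x) = 5 + 5·x (degree < 2) with m(α_i) = c_i for every i, so c is indeed a codeword.


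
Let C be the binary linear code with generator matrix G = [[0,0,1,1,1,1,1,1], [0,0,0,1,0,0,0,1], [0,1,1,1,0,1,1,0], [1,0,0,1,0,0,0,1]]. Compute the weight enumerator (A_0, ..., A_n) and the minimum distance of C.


Weight distribution: A_0 = 1, A_1 = 1, A_2 = 1, A_3 = 3, A_4 = 3, A_5 = 3, A_6 = 3, A_7 = 1. Minimum distance d = 1.

Enumerate all 2^4 = 16 messages m ∈ F_2^4.
For each, compute codeword c = mG in F_2^8, then tally its weight.
  m = 0000 → c = 00000000, weight = 0.
  m = 1000 → c = 00111111, weight = 6.
  m = 0100 → c = 00010001, weight = 2.
  m = 1100 → c = 00101110, weight = 4.
  m = 0010 → c = 01110110, weight = 5.
  m = 1010 → c = 01001001, weight = 3.
  m = 0110 → c = 01100111, weight = 5.
  m = 1110 → c = 01011000, weight = 3.
  m = 0001 → c = 10010001, weight = 3.
  m = 1001 → c = 10101110, weight = 5.
  m = 0101 → c = 10000000, weight = 1.
  m = 1101 → c = 10111111, weight = 7.
  m = 0011 → c = 11100111, weight = 6.
  m = 1011 → c = 11011000, weight = 4.
  m = 0111 → c = 11110110, weight = 6.
  m = 1111 → c = 11001001, weight = 4.
Tally weights:
  weight 0: 1 codewords.
  weight 1: 1 codewords.
  weight 2: 1 codewords.
  weight 3: 3 codewords.
  weight 4: 3 codewords.
  weight 5: 3 codewords.
  weight 6: 3 codewords.
  weight 7: 1 codewords.
Minimum distance d = smallest w > 0 with A_w > 0 = 1.
Sanity: Σ A_w = 16 = 2^4 = 16 ✓.


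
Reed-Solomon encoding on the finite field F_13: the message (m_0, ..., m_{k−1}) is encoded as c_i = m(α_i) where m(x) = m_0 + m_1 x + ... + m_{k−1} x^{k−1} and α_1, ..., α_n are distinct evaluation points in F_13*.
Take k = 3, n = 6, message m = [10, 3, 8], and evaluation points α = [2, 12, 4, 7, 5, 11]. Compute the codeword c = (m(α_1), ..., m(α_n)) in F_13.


c = [9, 2, 7, 7, 4, 10]

Message polynomial: m(x) = 10 + 3·x + 8·x^2 (mod 13).
For each evaluation point α_i, compute m(α_i) mod 13:
  α_1 = 2: Horner steps 8 → 6 → 9, so m(2) = 9.
  α_2 = 12: Horner steps 8 → 8 → 2, so m(12) = 2.
  α_3 = 4: Horner steps 8 → 9 → 7, so m(4) = 7.
  α_4 = 7: Horner steps 8 → 7 → 7, so m(7) = 7.
  α_5 = 5: Horner steps 8 → 4 → 4, so m(5) = 4.
  α_6 = 11: Horner steps 8 → 0 → 10, so m(11) = 10.
Codeword c = [9, 2, 7, 7, 4, 10] ∈ F_13^6.


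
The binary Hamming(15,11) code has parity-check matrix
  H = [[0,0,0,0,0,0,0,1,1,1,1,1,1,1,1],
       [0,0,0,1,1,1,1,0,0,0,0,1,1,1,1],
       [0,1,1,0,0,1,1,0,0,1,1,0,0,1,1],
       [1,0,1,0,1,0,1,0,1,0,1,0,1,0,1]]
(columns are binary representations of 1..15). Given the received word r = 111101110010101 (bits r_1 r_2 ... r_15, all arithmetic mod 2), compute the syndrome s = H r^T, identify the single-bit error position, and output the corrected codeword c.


s = (0, 1, 0, 0)^T, error position = 4, corrected codeword c = 111001110010101

Compute s = H r^T mod 2 one row at a time:
  s_1 = 1 + 0 + 0 + 1 + 0 + 1 + 0 + 1 = 4 ≡ 0 (mod 2).
  s_2 = 1 + 0 + 1 + 1 + 0 + 1 + 0 + 1 = 5 ≡ 1 (mod 2).
  s_3 = 1 + 1 + 1 + 1 + 0 + 1 + 0 + 1 = 6 ≡ 0 (mod 2).
  s_4 = 1 + 1 + 0 + 1 + 0 + 1 + 1 + 1 = 6 ≡ 0 (mod 2).
s = (0, 1, 0, 0)^T — this equals column 4 of H (binary 0100), so error is at position 4.
Correct: flip bit 4 of r = 111101110010101 to get c = 111001110010101.


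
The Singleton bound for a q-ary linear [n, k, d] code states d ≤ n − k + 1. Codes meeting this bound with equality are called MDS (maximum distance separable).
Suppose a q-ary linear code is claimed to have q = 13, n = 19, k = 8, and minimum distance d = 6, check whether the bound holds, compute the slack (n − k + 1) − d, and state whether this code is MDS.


Singleton RHS = n − k + 1 = 12, slack = 6, bound satisfied, not MDS.

Singleton bound: d ≤ n − k + 1.
Here n = 19, k = 8, so n − k + 1 = 12.
Given d = 6, check d ≤ 12: YES.
Slack = (n − k + 1) − d = 6.
The code is NOT MDS (slack = 6 > 0).
Description: the claimed parameters are [19, 8, 6]_13; such a code would be non-MDS.


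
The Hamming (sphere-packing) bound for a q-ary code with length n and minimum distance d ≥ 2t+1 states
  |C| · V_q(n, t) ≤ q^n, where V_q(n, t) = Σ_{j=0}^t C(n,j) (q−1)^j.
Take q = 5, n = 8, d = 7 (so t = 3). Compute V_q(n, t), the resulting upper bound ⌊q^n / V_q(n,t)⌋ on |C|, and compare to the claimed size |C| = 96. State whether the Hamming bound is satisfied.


V_q(n, t) = 4065, q^n = 390625, Hamming bound = 96, |C| = 96 ≤ bound (satisfied).

Step 1: Compute V_q(n, t) = Σ_{j=0}^3 C(n, j) (q−1)^j.
  j = 0: C(8,0)·(4)^0 = 1·1 = 1.
  j = 1: C(8,1)·(4)^1 = 8·4 = 32.
  j = 2: C(8,2)·(4)^2 = 28·16 = 448.
  j = 3: C(8,3)·(4)^3 = 56·64 = 3584.
  V_q(n, t) = 1 + 32 + 448 + 3584 = 4065.
Step 2: q^n = 5^8 = 390625.
Step 3: Hamming bound ⌊q^n / V_q(n,t)⌋ = ⌊390625/4065⌋ = 96.
Step 4: Compare |C| = 96 to 96: satisfied.
The claimed |C| lies at the Hamming bound (tight).


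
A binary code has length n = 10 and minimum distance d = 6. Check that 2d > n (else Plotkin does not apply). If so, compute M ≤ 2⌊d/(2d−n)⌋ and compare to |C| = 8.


Plotkin bound M ≤ 6; given |C| = 8 > bound (violated).

Check applicability: 2d = 12, n = 10.
2d − n = 2 > 0, so Plotkin applies.
Compute d/(2d−n) = 6/2 ≈ 3.0000.
⌊d/(2d−n)⌋ = 3.
Plotkin bound: M ≤ 2·3 = 6.
Given |C| = 8, check: VIOLATED.
This |C| is above the Plotkin bound, so no binary code with n = 10, d = 6 and 8 codewords exists.


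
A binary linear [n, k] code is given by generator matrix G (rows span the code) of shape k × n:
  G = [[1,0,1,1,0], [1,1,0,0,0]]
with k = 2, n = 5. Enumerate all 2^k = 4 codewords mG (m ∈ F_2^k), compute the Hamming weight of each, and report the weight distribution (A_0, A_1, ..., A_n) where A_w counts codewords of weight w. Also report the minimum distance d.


Weight distribution: A_0 = 1, A_2 = 1, A_3 = 2. Minimum distance d = 2.

Enumerate all 2^2 = 4 messages m ∈ F_2^2.
For each, compute codeword c = mG in F_2^5, then tally its weight.
  m = 00 → c = 00000, weight = 0.
  m = 10 → c = 10110, weight = 3.
  m = 01 → c = 11000, weight = 2.
  m = 11 → c = 01110, weight = 3.
Tally weights:
  weight 0: 1 codewords.
  weight 2: 1 codewords.
  weight 3: 2 codewords.
Minimum distance d = smallest w > 0 with A_w > 0 = 2.
Sanity: Σ A_w = 4 = 2^2 = 4 ✓.


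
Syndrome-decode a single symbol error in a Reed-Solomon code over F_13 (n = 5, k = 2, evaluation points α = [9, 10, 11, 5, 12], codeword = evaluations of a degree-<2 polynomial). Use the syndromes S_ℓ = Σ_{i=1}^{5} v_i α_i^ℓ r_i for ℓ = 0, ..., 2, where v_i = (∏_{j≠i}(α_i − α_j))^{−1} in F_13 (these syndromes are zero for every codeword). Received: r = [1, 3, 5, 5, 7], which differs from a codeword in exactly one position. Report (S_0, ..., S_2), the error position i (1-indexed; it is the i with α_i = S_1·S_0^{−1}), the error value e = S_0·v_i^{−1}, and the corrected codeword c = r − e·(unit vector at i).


S = (8, 1, 5), error at position 4, error magnitude e = 12, c = [1, 3, 5, 6, 7].

Step 1: column multipliers v_i = (∏_{j≠i}(α_i − α_j))^{−1} mod 13.
  i = 1 (α = 9): (9−10)(9−11)(9−5)(9−12) = (−1)·(−2)·4·(−3) = −24 ≡ 2, so v_1 = 2^{−1} = 7 (mod 13).
  i = 2 (α = 10): (10−9)(10−11)(10−5)(10−12) = 1·(−1)·5·(−2) = 10 ≡ 10, so v_2 = 10^{−1} = 4 (mod 13).
  i = 3 (α = 11): (11−9)(11−10)(11−5)(11−12) = 2·1·6·(−1) = −12 ≡ 1, so v_3 = 1^{−1} = 1 (mod 13).
  i = 4 (α = 5): (5−9)(5−10)(5−11)(5−12) = (−4)·(−5)·(−6)·(−7) = 840 ≡ 8, so v_4 = 8^{−1} = 5 (mod 13).
  i = 5 (α = 12): (12−9)(12−10)(12−11)(12−5) = 3·2·1·7 = 42 ≡ 3, so v_5 = 3^{−1} = 9 (mod 13).
  v = [7, 4, 1, 5, 9].
Step 2: syndromes of r = [1, 3, 5, 5, 7] (all sums mod 13).
  S_0 = Σ v_i r_i = 7·1 + 4·3 + 1·5 + 5·5 + 9·7 = 112 ≡ 8.
  S_1 = Σ v_i α_i r_i = 7·9·1 + 4·10·3 + 1·11·5 + 5·5·5 + 9·12·7 = 1119 ≡ 1.
  α_i^2 mod 13 = [3, 9, 4, 12, 1].
  S_2 = Σ v_i α_i^2 r_i = 7·3·1 + 4·9·3 + 1·4·5 + 5·12·5 + 9·1·7 = 512 ≡ 5.
  S = (8, 1, 5) ≠ 0, so r is not a codeword (an error is present).
Step 3: locate the error. For a single error e at position i, S_ℓ = v_i·e·α_i^ℓ, so α_err = S_1/S_0.
  S_0^{−1} = 8^{−1} = 5 (mod 13), so α_err = 1·5 = 5 ≡ 5 = α_4. Error position i = 4.
  Consistency check: S_2/S_1 = 5·1 = 5 ≡ 5 = α_err ✓ (single-error assumption holds).
Step 4: error magnitude e = S_0/v_4 = S_0·∏_{j≠4}(α_4 − α_j) = 8·8 = 64 ≡ 12 (mod 13).
Step 5: correct position 4: c_4 = r_4 − e = 5 − 12 ≡ 6 (mod 13). Hence c = [1, 3, 5, 6, 7].
  Check: interpolating c through the α_i gives m(x) = 9 + 2·x (degree < 2) with m(α_i) = c_i for every i, so c is indeed a codeword.


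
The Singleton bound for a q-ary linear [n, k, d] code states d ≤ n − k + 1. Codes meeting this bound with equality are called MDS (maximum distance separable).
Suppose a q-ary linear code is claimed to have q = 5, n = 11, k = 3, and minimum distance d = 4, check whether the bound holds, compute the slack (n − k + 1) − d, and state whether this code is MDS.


Singleton RHS = n − k + 1 = 9, slack = 5, bound satisfied, not MDS.

Singleton bound: d ≤ n − k + 1.
Here n = 11, k = 3, so n − k + 1 = 9.
Given d = 4, check d ≤ 9: YES.
Slack = (n − k + 1) − d = 5.
The code is NOT MDS (slack = 5 > 0).
Description: the claimed parameters are [11, 3, 4]_5; such a code would be non-MDS.


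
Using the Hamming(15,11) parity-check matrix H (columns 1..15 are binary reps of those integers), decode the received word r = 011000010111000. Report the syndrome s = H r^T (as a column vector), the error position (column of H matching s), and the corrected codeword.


s = (0, 1, 0, 0)^T, error position = 4, corrected codeword c = 011100010111000

Compute s = H r^T mod 2 one row at a time:
  s_1 = 1 + 0 + 1 + 1 + 1 + 0 + 0 + 0 = 4 ≡ 0 (mod 2).
  s_2 = 0 + 0 + 0 + 0 + 1 + 0 + 0 + 0 = 1 ≡ 1 (mod 2).
  s_3 = 1 + 1 + 0 + 0 + 1 + 1 + 0 + 0 = 4 ≡ 0 (mod 2).
  s_4 = 0 + 1 + 0 + 0 + 0 + 1 + 0 + 0 = 2 ≡ 0 (mod 2).
s = (0, 1, 0, 0)^T — this equals column 4 of H (binary 0100), so error is at position 4.
Correct: flip bit 4 of r = 011000010111000 to get c = 011100010111000.


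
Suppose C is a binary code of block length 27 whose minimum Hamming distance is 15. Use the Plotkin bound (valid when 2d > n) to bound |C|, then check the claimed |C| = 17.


Plotkin bound M ≤ 10; given |C| = 17 > bound (violated).

Check applicability: 2d = 30, n = 27.
2d − n = 3 > 0, so Plotkin applies.
Compute d/(2d−n) = 15/3 ≈ 5.0000.
⌊d/(2d−n)⌋ = 5.
Plotkin bound: M ≤ 2·5 = 10.
Given |C| = 17, check: VIOLATED.
This |C| is above the Plotkin bound, so no binary code with n = 27, d = 15 and 17 codewords exists.


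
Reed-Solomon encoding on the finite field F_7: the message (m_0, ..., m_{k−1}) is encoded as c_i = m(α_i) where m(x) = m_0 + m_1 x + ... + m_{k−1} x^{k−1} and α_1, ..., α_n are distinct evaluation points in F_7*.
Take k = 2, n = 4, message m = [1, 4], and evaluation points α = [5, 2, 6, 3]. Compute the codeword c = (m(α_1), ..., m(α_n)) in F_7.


c = [0, 2, 4, 6]

Message polynomial: m(x) = 1 + 4·x (mod 7).
For each evaluation point α_i, compute m(α_i) mod 7:
  α_1 = 5: Horner steps 4 → 0, so m(5) = 0.
  α_2 = 2: Horner steps 4 → 2, so m(2) = 2.
  α_3 = 6: Horner steps 4 → 4, so m(6) = 4.
  α_4 = 3: Horner steps 4 → 6, so m(3) = 6.
Codeword c = [0, 2, 4, 6] ∈ F_7^4.


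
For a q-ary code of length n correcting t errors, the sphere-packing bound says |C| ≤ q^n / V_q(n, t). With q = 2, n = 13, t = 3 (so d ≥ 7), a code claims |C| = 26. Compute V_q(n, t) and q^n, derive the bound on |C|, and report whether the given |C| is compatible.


V_q(n, t) = 378, q^n = 8192, Hamming bound = 21, |C| = 26 > bound (violated).

Step 1: Compute V_q(n, t) = Σ_{j=0}^3 C(n, j) (q−1)^j.
  j = 0: C(13,0)·(1)^0 = 1·1 = 1.
  j = 1: C(13,1)·(1)^1 = 13·1 = 13.
  j = 2: C(13,2)·(1)^2 = 78·1 = 78.
  j = 3: C(13,3)·(1)^3 = 286·1 = 286.
  V_q(n, t) = 1 + 13 + 78 + 286 = 378.
Step 2: q^n = 2^13 = 8192.
Step 3: Hamming bound ⌊q^n / V_q(n,t)⌋ = ⌊8192/378⌋ = 21.
Step 4: Compare |C| = 26 to 21: violated.
The claimed |C| lies above the Hamming bound, so no 2-ary code of length 13 with d ≥ 7 can have 26 codewords.


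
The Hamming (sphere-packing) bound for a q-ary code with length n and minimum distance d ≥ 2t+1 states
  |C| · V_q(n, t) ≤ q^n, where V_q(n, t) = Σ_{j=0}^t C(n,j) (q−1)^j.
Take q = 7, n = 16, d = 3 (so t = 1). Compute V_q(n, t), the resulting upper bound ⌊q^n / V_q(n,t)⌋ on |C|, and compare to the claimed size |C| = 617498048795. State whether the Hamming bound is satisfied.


V_q(n, t) = 97, q^n = 33232930569601, Hamming bound = 342607531645, |C| = 617498048795 > bound (violated).

Step 1: Compute V_q(n, t) = Σ_{j=0}^1 C(n, j) (q−1)^j.
  j = 0: C(16,0)·(6)^0 = 1·1 = 1.
  j = 1: C(16,1)·(6)^1 = 16·6 = 96.
  V_q(n, t) = 1 + 96 = 97.
Step 2: q^n = 7^16 = 33232930569601.
Step 3: Hamming bound ⌊q^n / V_q(n,t)⌋ = ⌊33232930569601/97⌋ = 342607531645.
Step 4: Compare |C| = 617498048795 to 342607531645: violated.
The claimed |C| lies above the Hamming bound, so no 7-ary code of length 16 with d ≥ 3 can have 617498048795 codewords.


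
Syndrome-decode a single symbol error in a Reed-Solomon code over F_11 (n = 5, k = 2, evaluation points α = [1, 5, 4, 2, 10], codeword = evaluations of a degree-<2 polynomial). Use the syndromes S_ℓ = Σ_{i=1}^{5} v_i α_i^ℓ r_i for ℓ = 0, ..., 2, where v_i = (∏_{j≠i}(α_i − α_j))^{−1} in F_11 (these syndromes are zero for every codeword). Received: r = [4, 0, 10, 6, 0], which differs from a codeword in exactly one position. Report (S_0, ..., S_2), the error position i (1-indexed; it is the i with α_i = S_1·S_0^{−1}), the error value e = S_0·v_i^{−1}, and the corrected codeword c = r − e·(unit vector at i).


S = (9, 1, 5), error at position 2, error magnitude e = 10, c = [4, 1, 10, 6, 0].

Step 1: column multipliers v_i = (∏_{j≠i}(α_i − α_j))^{−1} mod 11.
  i = 1 (α = 1): (1−5)(1−4)(1−2)(1−10) = (−4)·(−3)·(−1)·(−9) = 108 ≡ 9, so v_1 = 9^{−1} = 5 (mod 11).
  i = 2 (α = 5): (5−1)(5−4)(5−2)(5−10) = 4·1·3·(−5) = −60 ≡ 6, so v_2 = 6^{−1} = 2 (mod 11).
  i = 3 (α = 4): (4−1)(4−5)(4−2)(4−10) = 3·(−1)·2·(−6) = 36 ≡ 3, so v_3 = 3^{−1} = 4 (mod 11).
  i = 4 (α = 2): (2−1)(2−5)(2−4)(2−10) = 1·(−3)·(−2)·(−8) = −48 ≡ 7, so v_4 = 7^{−1} = 8 (mod 11).
  i = 5 (α = 10): (10−1)(10−5)(10−4)(10−2) = 9·5·6·8 = 2160 ≡ 4, so v_5 = 4^{−1} = 3 (mod 11).
  v = [5, 2, 4, 8, 3].
Step 2: syndromes of r = [4, 0, 10, 6, 0] (all sums mod 11).
  S_0 = Σ v_i r_i = 5·4 + 2·0 + 4·10 + 8·6 + 3·0 = 108 ≡ 9.
  S_1 = Σ v_i α_i r_i = 5·1·4 + 2·5·0 + 4·4·10 + 8·2·6 + 3·10·0 = 276 ≡ 1.
  α_i^2 mod 11 = [1, 3, 5, 4, 1].
  S_2 = Σ v_i α_i^2 r_i = 5·1·4 + 2·3·0 + 4·5·10 + 8·4·6 + 3·1·0 = 412 ≡ 5.
  S = (9, 1, 5) ≠ 0, so r is not a codeword (an error is present).
Step 3: locate the error. For a single error e at position i, S_ℓ = v_i·e·α_i^ℓ, so α_err = S_1/S_0.
  S_0^{−1} = 9^{−1} = 5 (mod 11), so α_err = 1·5 = 5 ≡ 5 = α_2. Error position i = 2.
  Consistency check: S_2/S_1 = 5·1 = 5 ≡ 5 = α_err ✓ (single-error assumption holds).
Step 4: error magnitude e = S_0/v_2 = S_0·∏_{j≠2}(α_2 − α_j) = 9·6 = 54 ≡ 10 (mod 11).
Step 5: correct position 2: c_2 = r_2 − e = 0 − 10 ≡ 1 (mod 11). Hence c = [4, 1, 10, 6, 0].
  Check: interpolating c through the α_i gives m(x) = 2 + 2·x (degree < 2) with m(α_i) = c_i for every i, so c is indeed a codeword.


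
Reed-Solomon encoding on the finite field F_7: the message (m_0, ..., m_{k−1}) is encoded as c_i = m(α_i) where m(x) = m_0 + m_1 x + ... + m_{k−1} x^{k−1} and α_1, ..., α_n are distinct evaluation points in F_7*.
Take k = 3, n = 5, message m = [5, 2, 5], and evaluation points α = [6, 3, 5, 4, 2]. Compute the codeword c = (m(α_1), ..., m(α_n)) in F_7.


c = [1, 0, 0, 2, 1]

Message polynomial: m(x) = 5 + 2·x + 5·x^2 (mod 7).
For each evaluation point α_i, compute m(α_i) mod 7:
  α_1 = 6: Horner steps 5 → 4 → 1, so m(6) = 1.
  α_2 = 3: Horner steps 5 → 3 → 0, so m(3) = 0.
  α_3 = 5: Horner steps 5 → 6 → 0, so m(5) = 0.
  α_4 = 4: Horner steps 5 → 1 → 2, so m(4) = 2.
  α_5 = 2: Horner steps 5 → 5 → 1, so m(2) = 1.
Codeword c = [1, 0, 0, 2, 1] ∈ F_7^5.


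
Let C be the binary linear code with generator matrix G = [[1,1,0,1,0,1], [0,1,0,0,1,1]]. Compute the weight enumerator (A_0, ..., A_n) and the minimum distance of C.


Weight distribution: A_0 = 1, A_3 = 2, A_4 = 1. Minimum distance d = 3.

Enumerate all 2^2 = 4 messages m ∈ F_2^2.
For each, compute codeword c = mG in F_2^6, then tally its weight.
  m = 00 → c = 000000, weight = 0.
  m = 10 → c = 110101, weight = 4.
  m = 01 → c = 010011, weight = 3.
  m = 11 → c = 100110, weight = 3.
Tally weights:
  weight 0: 1 codewords.
  weight 3: 2 codewords.
  weight 4: 1 codewords.
Minimum distance d = smallest w > 0 with A_w > 0 = 3.
Sanity: Σ A_w = 4 = 2^2 = 4 ✓.


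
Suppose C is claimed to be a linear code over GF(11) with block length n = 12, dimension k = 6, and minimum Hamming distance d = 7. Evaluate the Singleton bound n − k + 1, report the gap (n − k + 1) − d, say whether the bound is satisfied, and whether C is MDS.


Singleton RHS = n − k + 1 = 7, slack = 0, bound satisfied, MDS.

Singleton bound: d ≤ n − k + 1.
Here n = 12, k = 6, so n − k + 1 = 7.
Given d = 7, check d ≤ 7: YES.
Slack = (n − k + 1) − d = 0.
The code is MDS (slack = 0).
Description: the claimed parameters are [12, 6, 7]_11; such a code would be MDS (meets Singleton bound).


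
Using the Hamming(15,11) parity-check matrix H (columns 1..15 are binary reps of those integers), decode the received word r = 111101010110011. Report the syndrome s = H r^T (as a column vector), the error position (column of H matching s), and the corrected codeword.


s = (1, 0, 1, 0)^T, error position = 10, corrected codeword c = 111101010010011

Compute s = H r^T mod 2 one row at a time:
  s_1 = 1 + 0 + 1 + 1 + 0 + 0 + 1 + 1 = 5 ≡ 1 (mod 2).
  s_2 = 1 + 0 + 1 + 0 + 0 + 0 + 1 + 1 = 4 ≡ 0 (mod 2).
  s_3 = 1 + 1 + 1 + 0 + 1 + 1 + 1 + 1 = 7 ≡ 1 (mod 2).
  s_4 = 1 + 1 + 0 + 0 + 0 + 1 + 0 + 1 = 4 ≡ 0 (mod 2).
s = (1, 0, 1, 0)^T — this equals column 10 of H (binary 1010), so error is at position 10.
Correct: flip bit 10 of r = 111101010110011 to get c = 111101010010011.


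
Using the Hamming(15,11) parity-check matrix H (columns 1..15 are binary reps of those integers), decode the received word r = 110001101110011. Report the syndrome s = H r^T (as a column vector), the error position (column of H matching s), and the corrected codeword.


s = (1, 0, 1, 1)^T, error position = 11, corrected codeword c = 110001101100011

Compute s = H r^T mod 2 one row at a time:
  s_1 = 0 + 1 + 1 + 1 + 0 + 0 + 1 + 1 = 5 ≡ 1 (mod 2).
  s_2 = 0 + 0 + 1 + 1 + 0 + 0 + 1 + 1 = 4 ≡ 0 (mod 2).
  s_3 = 1 + 0 + 1 + 1 + 1 + 1 + 1 + 1 = 7 ≡ 1 (mod 2).
  s_4 = 1 + 0 + 0 + 1 + 1 + 1 + 0 + 1 = 5 ≡ 1 (mod 2).
s = (1, 0, 1, 1)^T — this equals column 11 of H (binary 1011), so error is at position 11.
Correct: flip bit 11 of r = 110001101110011 to get c = 110001101100011.


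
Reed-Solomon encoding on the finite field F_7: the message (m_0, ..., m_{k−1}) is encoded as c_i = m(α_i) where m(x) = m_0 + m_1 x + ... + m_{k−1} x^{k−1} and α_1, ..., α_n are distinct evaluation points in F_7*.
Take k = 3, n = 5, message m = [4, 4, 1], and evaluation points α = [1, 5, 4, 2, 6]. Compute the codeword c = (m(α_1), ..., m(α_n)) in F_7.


c = [2, 0, 1, 2, 1]

Message polynomial: m(x) = 4 + 4·x + 1·x^2 (mod 7).
For each evaluation point α_i, compute m(α_i) mod 7:
  α_1 = 1: Horner steps 1 → 5 → 2, so m(1) = 2.
  α_2 = 5: Horner steps 1 → 2 → 0, so m(5) = 0.
  α_3 = 4: Horner steps 1 → 1 → 1, so m(4) = 1.
  α_4 = 2: Horner steps 1 → 6 → 2, so m(2) = 2.
  α_5 = 6: Horner steps 1 → 3 → 1, so m(6) = 1.
Codeword c = [2, 0, 1, 2, 1] ∈ F_7^5.


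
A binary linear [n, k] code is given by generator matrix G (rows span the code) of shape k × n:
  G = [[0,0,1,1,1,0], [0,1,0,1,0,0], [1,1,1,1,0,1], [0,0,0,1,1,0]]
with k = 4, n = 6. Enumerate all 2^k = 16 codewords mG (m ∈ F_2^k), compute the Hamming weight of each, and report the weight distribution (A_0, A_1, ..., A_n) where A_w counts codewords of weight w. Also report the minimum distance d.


Weight distribution: A_0 = 1, A_1 = 1, A_2 = 4, A_3 = 4, A_4 = 3, A_5 = 3. Minimum distance d = 1.

Enumerate all 2^4 = 16 messages m ∈ F_2^4.
For each, compute codeword c = mG in F_2^6, then tally its weight.
  m = 0000 → c = 000000, weight = 0.
  m = 1000 → c = 001110, weight = 3.
  m = 0100 → c = 010100, weight = 2.
  m = 1100 → c = 011010, weight = 3.
  m = 0010 → c = 111101, weight = 5.
  m = 1010 → c = 110011, weight = 4.
  m = 0110 → c = 101001, weight = 3.
  m = 1110 → c = 100111, weight = 4.
  m = 0001 → c = 000110, weight = 2.
  m = 1001 → c = 001000, weight = 1.
  m = 0101 → c = 010010, weight = 2.
  m = 1101 → c = 011100, weight = 3.
  m = 0011 → c = 111011, weight = 5.
  m = 1011 → c = 110101, weight = 4.
  m = 0111 → c = 101111, weight = 5.
  m = 1111 → c = 100001, weight = 2.
Tally weights:
  weight 0: 1 codewords.
  weight 1: 1 codewords.
  weight 2: 4 codewords.
  weight 3: 4 codewords.
  weight 4: 3 codewords.
  weight 5: 3 codewords.
Minimum distance d = smallest w > 0 with A_w > 0 = 1.
Sanity: Σ A_w = 16 = 2^4 = 16 ✓.


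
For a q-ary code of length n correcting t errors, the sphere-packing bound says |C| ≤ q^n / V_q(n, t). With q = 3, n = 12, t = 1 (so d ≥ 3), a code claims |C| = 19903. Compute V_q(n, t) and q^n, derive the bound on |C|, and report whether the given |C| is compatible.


V_q(n, t) = 25, q^n = 531441, Hamming bound = 21257, |C| = 19903 ≤ bound (satisfied).

Step 1: Compute V_q(n, t) = Σ_{j=0}^1 C(n, j) (q−1)^j.
  j = 0: C(12,0)·(2)^0 = 1·1 = 1.
  j = 1: C(12,1)·(2)^1 = 12·2 = 24.
  V_q(n, t) = 1 + 24 = 25.
Step 2: q^n = 3^12 = 531441.
Step 3: Hamming bound ⌊q^n / V_q(n,t)⌋ = ⌊531441/25⌋ = 21257.
Step 4: Compare |C| = 19903 to 21257: satisfied.
The claimed |C| lies below the Hamming bound.


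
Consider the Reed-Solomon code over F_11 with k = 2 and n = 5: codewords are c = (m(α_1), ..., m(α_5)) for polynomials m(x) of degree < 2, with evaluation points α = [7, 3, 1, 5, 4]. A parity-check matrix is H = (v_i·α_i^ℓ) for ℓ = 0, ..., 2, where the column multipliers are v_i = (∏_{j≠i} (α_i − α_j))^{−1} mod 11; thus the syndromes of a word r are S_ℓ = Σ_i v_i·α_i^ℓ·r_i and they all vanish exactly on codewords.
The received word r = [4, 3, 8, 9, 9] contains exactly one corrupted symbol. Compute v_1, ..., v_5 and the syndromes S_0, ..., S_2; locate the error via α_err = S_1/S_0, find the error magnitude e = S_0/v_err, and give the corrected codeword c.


S = (4, 5, 9), error at position 5, error magnitude e = 3, c = [4, 3, 8, 9, 6].

Step 1: column multipliers v_i = (∏_{j≠i}(α_i − α_j))^{−1} mod 11.
  i = 1 (α = 7): (7−3)(7−1)(7−5)(7−4) = 4·6·2·3 = 144 ≡ 1, so v_1 = 1^{−1} = 1 (mod 11).
  i = 2 (α = 3): (3−7)(3−1)(3−5)(3−4) = (−4)·2·(−2)·(−1) = −16 ≡ 6, so v_2 = 6^{−1} = 2 (mod 11).
  i = 3 (α = 1): (1−7)(1−3)(1−5)(1−4) = (−6)·(−2)·(−4)·(−3) = 144 ≡ 1, so v_3 = 1^{−1} = 1 (mod 11).
  i = 4 (α = 5): (5−7)(5−3)(5−1)(5−4) = (−2)·2·4·1 = −16 ≡ 6, so v_4 = 6^{−1} = 2 (mod 11).
  i = 5 (α = 4): (4−7)(4−3)(4−1)(4−5) = (−3)·1·3·(−1) = 9 ≡ 9, so v_5 = 9^{−1} = 5 (mod 11).
  v = [1, 2, 1, 2, 5].
Step 2: syndromes of r = [4, 3, 8, 9, 9] (all sums mod 11).
  S_0 = Σ v_i r_i = 1·4 + 2·3 + 1·8 + 2·9 + 5·9 = 81 ≡ 4.
  S_1 = Σ v_i α_i r_i = 1·7·4 + 2·3·3 + 1·1·8 + 2·5·9 + 5·4·9 = 324 ≡ 5.
  α_i^2 mod 11 = [5, 9, 1, 3, 5].
  S_2 = Σ v_i α_i^2 r_i = 1·5·4 + 2·9·3 + 1·1·8 + 2·3·9 + 5·5·9 = 361 ≡ 9.
  S = (4, 5, 9) ≠ 0, so r is not a codeword (an error is present).
Step 3: locate the error. For a single error e at position i, S_ℓ = v_i·e·α_i^ℓ, so α_err = S_1/S_0.
  S_0^{−1} = 4^{−1} = 3 (mod 11), so α_err = 5·3 = 15 ≡ 4 = α_5. Error position i = 5.
  Consistency check: S_2/S_1 = 9·9 = 81 ≡ 4 = α_err ✓ (single-error assumption holds).
Step 4: error magnitude e = S_0/v_5 = S_0·∏_{j≠5}(α_5 − α_j) = 4·9 = 36 ≡ 3 (mod 11).
Step 5: correct position 5: c_5 = r_5 − e = 9 − 3 ≡ 6 (mod 11). Hence c = [4, 3, 8, 9, 6].
  Check: interpolating c through the α_i gives m(x) = 5 + 3·x (degree < 2) with m(α_i) = c_i for every i, so c is indeed a codeword.


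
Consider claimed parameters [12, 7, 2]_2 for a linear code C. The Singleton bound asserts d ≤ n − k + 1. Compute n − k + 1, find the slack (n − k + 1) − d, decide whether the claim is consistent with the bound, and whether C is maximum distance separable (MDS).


Singleton RHS = n − k + 1 = 6, slack = 4, bound satisfied, not MDS.

Singleton bound: d ≤ n − k + 1.
Here n = 12, k = 7, so n − k + 1 = 6.
Given d = 2, check d ≤ 6: YES.
Slack = (n − k + 1) − d = 4.
The code is NOT MDS (slack = 4 > 0).
Description: the claimed parameters are [12, 7, 2]_2; such a code would be non-MDS.


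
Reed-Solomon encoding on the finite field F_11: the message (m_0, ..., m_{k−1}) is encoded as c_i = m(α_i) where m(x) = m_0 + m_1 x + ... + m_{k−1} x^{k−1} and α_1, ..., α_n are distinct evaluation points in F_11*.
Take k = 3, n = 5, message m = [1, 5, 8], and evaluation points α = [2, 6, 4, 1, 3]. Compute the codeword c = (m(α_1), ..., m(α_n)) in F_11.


c = [10, 0, 6, 3, 0]

Message polynomial: m(x) = 1 + 5·x + 8·x^2 (mod 11).
For each evaluation point α_i, compute m(α_i) mod 11:
  α_1 = 2: Horner steps 8 → 10 → 10, so m(2) = 10.
  α_2 = 6: Horner steps 8 → 9 → 0, so m(6) = 0.
  α_3 = 4: Horner steps 8 → 4 → 6, so m(4) = 6.
  α_4 = 1: Horner steps 8 → 2 → 3, so m(1) = 3.
  α_5 = 3: Horner steps 8 → 7 → 0, so m(3) = 0.
Codeword c = [10, 0, 6, 3, 0] ∈ F_11^5.


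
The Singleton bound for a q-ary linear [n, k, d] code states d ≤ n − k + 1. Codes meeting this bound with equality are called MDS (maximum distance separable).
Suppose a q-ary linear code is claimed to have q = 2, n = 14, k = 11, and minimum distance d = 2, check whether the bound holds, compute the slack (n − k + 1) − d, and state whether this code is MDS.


Singleton RHS = n − k + 1 = 4, slack = 2, bound satisfied, not MDS.

Singleton bound: d ≤ n − k + 1.
Here n = 14, k = 11, so n − k + 1 = 4.
Given d = 2, check d ≤ 4: YES.
Slack = (n − k + 1) − d = 2.
The code is NOT MDS (slack = 2 > 0).
Description: the claimed parameters are [14, 11, 2]_2; such a code would be non-MDS.


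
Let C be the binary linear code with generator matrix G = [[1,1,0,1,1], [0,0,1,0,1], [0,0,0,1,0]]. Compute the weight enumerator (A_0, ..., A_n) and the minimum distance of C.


Weight distribution: A_0 = 1, A_1 = 1, A_2 = 1, A_3 = 3, A_4 = 2. Minimum distance d = 1.

Enumerate all 2^3 = 8 messages m ∈ F_2^3.
For each, compute codeword c = mG in F_2^5, then tally its weight.
  m = 000 → c = 00000, weight = 0.
  m = 100 → c = 11011, weight = 4.
  m = 010 → c = 00101, weight = 2.
  m = 110 → c = 11110, weight = 4.
  m = 001 → c = 00010, weight = 1.
  m = 101 → c = 11001, weight = 3.
  m = 011 → c = 00111, weight = 3.
  m = 111 → c = 11100, weight = 3.
Tally weights:
  weight 0: 1 codewords.
  weight 1: 1 codewords.
  weight 2: 1 codewords.
  weight 3: 3 codewords.
  weight 4: 2 codewords.
Minimum distance d = smallest w > 0 with A_w > 0 = 1.
Sanity: Σ A_w = 8 = 2^3 = 8 ✓.


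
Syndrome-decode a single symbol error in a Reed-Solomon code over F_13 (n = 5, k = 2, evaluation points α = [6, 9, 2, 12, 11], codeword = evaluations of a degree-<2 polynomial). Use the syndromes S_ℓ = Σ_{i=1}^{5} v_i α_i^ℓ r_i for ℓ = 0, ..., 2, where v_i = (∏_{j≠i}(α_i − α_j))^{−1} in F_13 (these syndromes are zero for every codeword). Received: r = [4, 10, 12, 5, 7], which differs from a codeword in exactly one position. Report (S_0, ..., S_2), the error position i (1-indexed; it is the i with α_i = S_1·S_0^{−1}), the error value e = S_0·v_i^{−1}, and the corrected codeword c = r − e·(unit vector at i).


S = (10, 12, 4), error at position 2, error magnitude e = 12, c = [4, 11, 12, 5, 7].

Step 1: column multipliers v_i = (∏_{j≠i}(α_i − α_j))^{−1} mod 13.
  i = 1 (α = 6): (6−9)(6−2)(6−12)(6−11) = (−3)·4·(−6)·(−5) = −360 ≡ 4, so v_1 = 4^{−1} = 10 (mod 13).
  i = 2 (α = 9): (9−6)(9−2)(9−12)(9−11) = 3·7·(−3)·(−2) = 126 ≡ 9, so v_2 = 9^{−1} = 3 (mod 13).
  i = 3 (α = 2): (2−6)(2−9)(2−12)(2−11) = (−4)·(−7)·(−10)·(−9) = 2520 ≡ 11, so v_3 = 11^{−1} = 6 (mod 13).
  i = 4 (α = 12): (12−6)(12−9)(12−2)(12−11) = 6·3·10·1 = 180 ≡ 11, so v_4 = 11^{−1} = 6 (mod 13).
  i = 5 (α = 11): (11−6)(11−9)(11−2)(11−12) = 5·2·9·(−1) = −90 ≡ 1, so v_5 = 1^{−1} = 1 (mod 13).
  v = [10, 3, 6, 6, 1].
Step 2: syndromes of r = [4, 10, 12, 5, 7] (all sums mod 13).
  S_0 = Σ v_i r_i = 10·4 + 3·10 + 6·12 + 6·5 + 1·7 = 179 ≡ 10.
  S_1 = Σ v_i α_i r_i = 10·6·4 + 3·9·10 + 6·2·12 + 6·12·5 + 1·11·7 = 1091 ≡ 12.
  α_i^2 mod 13 = [10, 3, 4, 1, 4].
  S_2 = Σ v_i α_i^2 r_i = 10·10·4 + 3·3·10 + 6·4·12 + 6·1·5 + 1·4·7 = 836 ≡ 4.
  S = (10, 12, 4) ≠ 0, so r is not a codeword (an error is present).
Step 3: locate the error. For a single error e at position i, S_ℓ = v_i·e·α_i^ℓ, so α_err = S_1/S_0.
  S_0^{−1} = 10^{−1} = 4 (mod 13), so α_err = 12·4 = 48 ≡ 9 = α_2. Error position i = 2.
  Consistency check: S_2/S_1 = 4·12 = 48 ≡ 9 = α_err ✓ (single-error assumption holds).
Step 4: error magnitude e = S_0/v_2 = S_0·∏_{j≠2}(α_2 − α_j) = 10·9 = 90 ≡ 12 (mod 13).
Step 5: correct position 2: c_2 = r_2 − e = 10 − 12 ≡ 11 (mod 13). Hence c = [4, 11, 12, 5, 7].
  Check: interpolating c through the α_i gives m(x) = 3 + 11·x (degree < 2) with m(α_i) = c_i for every i, so c is indeed a codeword.


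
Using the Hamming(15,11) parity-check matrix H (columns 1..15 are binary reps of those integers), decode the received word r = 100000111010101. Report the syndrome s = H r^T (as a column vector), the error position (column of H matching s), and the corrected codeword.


s = (1, 1, 1, 0)^T, error position = 14, corrected codeword c = 100000111010111

Compute s = H r^T mod 2 one row at a time:
  s_1 = 1 + 1 + 0 + 1 + 0 + 1 + 0 + 1 = 5 ≡ 1 (mod 2).
  s_2 = 0 + 0 + 0 + 1 + 0 + 1 + 0 + 1 = 3 ≡ 1 (mod 2).
  s_3 = 0 + 0 + 0 + 1 + 0 + 1 + 0 + 1 = 3 ≡ 1 (mod 2).
  s_4 = 1 + 0 + 0 + 1 + 1 + 1 + 1 + 1 = 6 ≡ 0 (mod 2).
s = (1, 1, 1, 0)^T — this equals column 14 of H (binary 1110), so error is at position 14.
Correct: flip bit 14 of r = 100000111010101 to get c = 100000111010111.
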